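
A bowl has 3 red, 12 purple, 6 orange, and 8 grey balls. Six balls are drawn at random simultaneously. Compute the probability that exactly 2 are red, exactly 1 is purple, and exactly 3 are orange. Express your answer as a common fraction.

Unordered draws without replacement: count favorable combinations over C(29,6).
Favorable = C(3,2) · C(12,1) · C(6,3) · C(8,0) = 720; total = C(29,6) = 475020.
P = 720/475020 = 4/2639 ≈ 0.0015.

4/2639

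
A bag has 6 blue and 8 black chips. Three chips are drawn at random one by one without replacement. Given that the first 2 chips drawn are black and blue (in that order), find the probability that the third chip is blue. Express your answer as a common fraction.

After removing 1 blue, 1 black, the bag has 5 blue out of 12 remaining.
P(third is blue | given) = 5/12 ≈ 0.4167.

5/12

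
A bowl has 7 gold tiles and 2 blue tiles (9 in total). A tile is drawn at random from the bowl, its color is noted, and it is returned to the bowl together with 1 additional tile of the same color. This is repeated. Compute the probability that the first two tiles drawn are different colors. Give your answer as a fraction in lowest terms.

Either gold then blue, or blue then gold; after the first draw the total is 10.
P = (7/9)·(2/10) + (2/9)·(7/10) = 14/45 ≈ 0.3111.

14/45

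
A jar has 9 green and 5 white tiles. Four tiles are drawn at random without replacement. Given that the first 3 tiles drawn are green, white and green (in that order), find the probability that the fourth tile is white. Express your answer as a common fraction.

After removing 2 green, 1 white, the jar has 4 white out of 11 remaining.
P(fourth is white | given) = 4/11 ≈ 0.3636.

4/11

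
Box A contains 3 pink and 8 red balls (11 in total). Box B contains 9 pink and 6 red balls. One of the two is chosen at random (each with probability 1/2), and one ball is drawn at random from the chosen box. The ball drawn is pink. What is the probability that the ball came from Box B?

11/16

P(pink | Box A) = 3/11; P(pink | Box B) = 3/5.
P(pink) = 1/2·3/11 + 1/2·3/5 = 24/55.
By Bayes' rule, P(Box B | pink) = 3/10 / 24/55 = 11/16 ≈ 0.6875.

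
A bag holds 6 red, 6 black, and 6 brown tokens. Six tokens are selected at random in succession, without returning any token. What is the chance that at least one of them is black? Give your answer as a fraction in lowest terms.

210/221

Use the complement: P(at least one black) = 1 − P(no black).
P(none) = C(12,6)/C(18,6) = 924/18564.
So P = 1 − 924/18564 = 210/221 ≈ 0.9502.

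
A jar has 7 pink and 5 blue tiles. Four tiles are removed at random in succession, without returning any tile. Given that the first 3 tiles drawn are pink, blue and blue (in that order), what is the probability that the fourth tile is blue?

1/3

After removing 1 pink, 2 blue, the jar has 3 blue out of 9 remaining.
P(fourth is blue | given) = 3/9 = 1/3 ≈ 0.3333.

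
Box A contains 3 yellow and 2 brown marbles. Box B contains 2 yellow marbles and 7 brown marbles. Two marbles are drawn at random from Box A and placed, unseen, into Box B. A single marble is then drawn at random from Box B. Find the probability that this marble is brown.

39/55

Condition on how many of the transferred marbles are brown (from Box A: 2 brown of 5; then Box B has 11 total).
  0 brown: C(2,0)C(3,2)/C(5,2) = 3/10; then P = 7/11
  1 brown: C(2,1)C(3,1)/C(5,2) = 3/5; then P = 8/11
  2 brown: C(2,2)C(3,0)/C(5,2) = 1/10; then P = 9/11
P(brown from Box B) = 39/55 ≈ 0.7091.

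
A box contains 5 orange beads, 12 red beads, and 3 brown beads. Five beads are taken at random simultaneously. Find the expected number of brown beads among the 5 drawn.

By linearity of expectation, E[X] = Σ P(draw i is brown); by symmetry each draw (even without replacement) has P(brown) = 3/20.
E[X] = 5 · 3/20 = 3/4 ≈ 0.7500.

3/4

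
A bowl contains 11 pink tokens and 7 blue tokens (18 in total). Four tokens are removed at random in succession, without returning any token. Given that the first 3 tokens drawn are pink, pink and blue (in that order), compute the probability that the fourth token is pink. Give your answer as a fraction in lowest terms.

3/5

After removing 2 pink, 1 blue, the bowl has 9 pink out of 15 remaining.
P(fourth is pink | given) = 9/15 = 3/5 ≈ 0.6000.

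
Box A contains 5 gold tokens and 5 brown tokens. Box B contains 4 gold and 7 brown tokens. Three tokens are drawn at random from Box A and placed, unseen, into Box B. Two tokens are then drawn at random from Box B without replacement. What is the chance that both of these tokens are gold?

Condition on how many of the transferred tokens are gold (from Box A: 5 gold of 10; then Box B has 14 total).
  0 gold: C(5,0)C(5,3)/C(10,3) = 1/12; then P = C(4,2)/C(14,2) = 6/91
  1 gold: C(5,1)C(5,2)/C(10,3) = 5/12; then P = C(5,2)/C(14,2) = 10/91
  2 gold: C(5,2)C(5,1)/C(10,3) = 5/12; then P = C(6,2)/C(14,2) = 15/91
  3 gold: C(5,3)C(5,0)/C(10,3) = 1/12; then P = C(7,2)/C(14,2) = 3/13
P(both gold) = 38/273 ≈ 0.1392.

38/273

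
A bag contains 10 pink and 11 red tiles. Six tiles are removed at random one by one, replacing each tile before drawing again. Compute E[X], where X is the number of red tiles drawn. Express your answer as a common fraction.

22/7

By linearity of expectation, E[X] = Σ P(draw i is red); each independent draw has P(red) = 11/21.
E[X] = 6 · 11/21 = 22/7 ≈ 3.1429.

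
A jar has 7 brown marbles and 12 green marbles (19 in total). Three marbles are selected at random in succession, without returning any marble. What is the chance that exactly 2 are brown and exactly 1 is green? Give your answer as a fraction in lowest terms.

84/323

Unordered draws without replacement: count favorable combinations over C(19,3).
Favorable = C(7,2) · C(12,1) = 252; total = C(19,3) = 969.
P = 252/969 = 84/323 ≈ 0.2601.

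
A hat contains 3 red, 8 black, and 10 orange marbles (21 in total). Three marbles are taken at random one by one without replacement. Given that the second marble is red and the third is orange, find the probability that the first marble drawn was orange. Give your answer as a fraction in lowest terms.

9/19

P(first=orange and the second marble is red and the third is orange) = (10/21)·(3/20)·(9/19) = 9/266.
P(E) = Σ over first color = 1/133 + 4/133 + 9/266 = 1/14.
By Bayes, P(first=orange | E) = 9/266 / 1/14 = 9/19 ≈ 0.4737.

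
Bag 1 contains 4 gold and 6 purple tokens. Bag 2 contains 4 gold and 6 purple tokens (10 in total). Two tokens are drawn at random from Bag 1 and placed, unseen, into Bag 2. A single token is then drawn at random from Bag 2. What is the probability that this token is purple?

3/5

Condition on how many of the transferred tokens are purple (from Bag 1: 6 purple of 10; then Bag 2 has 12 total).
  0 purple: C(6,0)C(4,2)/C(10,2) = 2/15; then P = 6/12
  1 purple: C(6,1)C(4,1)/C(10,2) = 8/15; then P = 7/12
  2 purple: C(6,2)C(4,0)/C(10,2) = 1/3; then P = 8/12
P(purple from Bag 2) = 3/5 ≈ 0.6000.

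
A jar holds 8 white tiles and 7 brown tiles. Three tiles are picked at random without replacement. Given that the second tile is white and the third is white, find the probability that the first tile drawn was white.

P(first=white and the second tile is white and the third is white) = (8/15)·(7/14)·(6/13) = 8/65.
P(E) = Σ over first color = 8/65 + 28/195 = 4/15.
By Bayes, P(first=white | E) = 8/65 / 4/15 = 6/13 ≈ 0.4615.

6/13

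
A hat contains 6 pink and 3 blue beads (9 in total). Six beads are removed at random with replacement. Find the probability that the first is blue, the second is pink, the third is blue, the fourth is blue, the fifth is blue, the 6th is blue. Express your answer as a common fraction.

Multiply the conditional probability of each draw in order, with replacement (the composition resets each draw).
P = (3/9) · (6/9) · (3/9) · (3/9) · (3/9) · (3/9) = 2/729 ≈ 0.0027.

2/729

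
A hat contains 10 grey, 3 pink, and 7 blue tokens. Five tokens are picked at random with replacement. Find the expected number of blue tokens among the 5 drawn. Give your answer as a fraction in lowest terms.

By linearity of expectation, E[X] = Σ P(draw i is blue); each independent draw has P(blue) = 7/20.
E[X] = 5 · 7/20 = 7/4 ≈ 1.7500.

7/4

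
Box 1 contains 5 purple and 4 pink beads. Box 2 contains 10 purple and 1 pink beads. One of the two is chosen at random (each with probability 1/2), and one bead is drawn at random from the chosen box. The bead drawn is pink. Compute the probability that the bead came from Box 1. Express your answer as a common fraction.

44/53

P(pink | Box 1) = 4/9; P(pink | Box 2) = 1/11.
P(pink) = 1/2·4/9 + 1/2·1/11 = 53/198.
By Bayes' rule, P(Box 1 | pink) = 2/9 / 53/198 = 44/53 ≈ 0.8302.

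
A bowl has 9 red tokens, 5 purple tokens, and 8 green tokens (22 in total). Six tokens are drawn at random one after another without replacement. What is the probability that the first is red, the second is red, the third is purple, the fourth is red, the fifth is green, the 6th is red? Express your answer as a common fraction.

Multiply the conditional probability of each draw in order, without replacement, so each draw removes one from its color and from the total.
P = (9/22) · (8/21) · (5/20) · (7/19) · (8/18) · (6/17) = 8/3553 ≈ 0.0023.

8/3553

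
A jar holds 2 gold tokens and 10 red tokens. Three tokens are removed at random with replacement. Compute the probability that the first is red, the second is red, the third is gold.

25/216

Multiply the conditional probability of each draw in order, with replacement (the composition resets each draw).
P = (10/12) · (10/12) · (2/12) = 25/216 ≈ 0.1157.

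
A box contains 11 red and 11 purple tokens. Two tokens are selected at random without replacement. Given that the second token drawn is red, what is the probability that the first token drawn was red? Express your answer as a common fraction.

10/21

P(first=red and the second token drawn is red) = (11/22)·(10/21) = 5/21.
P(the second token drawn is red) = Σ over first color = 5/21 + 11/42 = 1/2.
By Bayes, P(first=red | the second token drawn is red) = 5/21 / 1/2 = 10/21 ≈ 0.4762.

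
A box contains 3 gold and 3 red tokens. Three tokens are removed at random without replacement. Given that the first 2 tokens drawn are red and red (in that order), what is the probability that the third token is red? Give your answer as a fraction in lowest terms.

After removing 2 red, the box has 1 red out of 4 remaining.
P(third is red | given) = 1/4 ≈ 0.2500.

1/4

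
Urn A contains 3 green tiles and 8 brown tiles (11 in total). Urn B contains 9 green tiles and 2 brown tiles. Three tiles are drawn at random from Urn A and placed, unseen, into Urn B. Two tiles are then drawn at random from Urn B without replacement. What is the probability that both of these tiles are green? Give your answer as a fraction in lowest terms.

342/715

Condition on how many of the transferred tiles are green (from Urn A: 3 green of 11; then Urn B has 14 total).
  0 green: C(3,0)C(8,3)/C(11,3) = 56/165; then P = C(9,2)/C(14,2) = 36/91
  1 green: C(3,1)C(8,2)/C(11,3) = 28/55; then P = C(10,2)/C(14,2) = 45/91
  2 green: C(3,2)C(8,1)/C(11,3) = 8/55; then P = C(11,2)/C(14,2) = 55/91
  3 green: C(3,3)C(8,0)/C(11,3) = 1/165; then P = C(12,2)/C(14,2) = 66/91
P(both green) = 342/715 ≈ 0.4783.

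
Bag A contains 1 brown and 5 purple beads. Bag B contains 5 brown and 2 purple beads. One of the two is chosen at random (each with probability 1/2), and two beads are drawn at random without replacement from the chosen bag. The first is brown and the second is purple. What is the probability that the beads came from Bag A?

P(E | Bag A) = 1/6; P(E | Bag B) = 5/21.
P(E) = 1/2·1/6 + 1/2·5/21 = 17/84.
By Bayes' rule, P(Bag A | E) = 1/12 / 17/84 = 7/17 ≈ 0.4118.

7/17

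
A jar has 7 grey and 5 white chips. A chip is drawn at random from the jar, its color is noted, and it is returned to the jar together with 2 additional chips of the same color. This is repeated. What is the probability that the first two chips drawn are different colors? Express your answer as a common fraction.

5/12

Either white then grey, or grey then white; after the first draw the total is 14.
P = (5/12)·(7/14) + (7/12)·(5/14) = 5/12 ≈ 0.4167.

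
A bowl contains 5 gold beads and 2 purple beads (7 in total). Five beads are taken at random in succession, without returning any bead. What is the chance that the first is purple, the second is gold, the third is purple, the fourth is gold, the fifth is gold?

1/21

Multiply the conditional probability of each draw in order, without replacement, so each draw removes one from its color and from the total.
P = (2/7) · (5/6) · (1/5) · (4/4) · (3/3) = 1/21 ≈ 0.0476.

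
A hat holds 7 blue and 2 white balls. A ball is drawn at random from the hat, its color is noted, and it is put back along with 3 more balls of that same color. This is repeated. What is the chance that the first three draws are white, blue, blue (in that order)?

7/81

Track the composition after each reinforcement of +3.
P = (2/9) · (7/12) · (10/15) = 7/81 ≈ 0.0864.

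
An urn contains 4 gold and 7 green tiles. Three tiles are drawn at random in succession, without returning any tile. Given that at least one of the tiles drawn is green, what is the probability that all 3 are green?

P(all 3 green) = C(7,3)/C(11,3) = 7/33; P(at least one green) = 1 − C(4,3)/C(11,3) = 161/165.
Since 'all 3 green' ⊆ 'at least one green', P(all 3 | at least one) = 7/33 / 161/165 = 5/23 ≈ 0.2174.

5/23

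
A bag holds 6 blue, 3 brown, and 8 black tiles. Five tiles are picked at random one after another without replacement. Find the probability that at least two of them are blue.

Sum the hypergeometric tail for j = 2,…,5 blue tiles.
Favorable = C(6,2)·C(11,3) + C(6,3)·C(11,2) + C(6,4)·C(11,1) + C(6,5)·C(11,0) = 3746; total = C(17,5) = 6188.
P = 3746/6188 = 1873/3094 ≈ 0.6054.

1873/3094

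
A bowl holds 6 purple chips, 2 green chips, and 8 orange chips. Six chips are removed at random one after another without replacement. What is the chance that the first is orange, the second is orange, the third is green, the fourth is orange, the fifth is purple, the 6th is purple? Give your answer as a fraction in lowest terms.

Multiply the conditional probability of each draw in order, without replacement, so each draw removes one from its color and from the total.
P = (8/16) · (7/15) · (2/14) · (6/13) · (6/12) · (5/11) = 1/286 ≈ 0.0035.

1/286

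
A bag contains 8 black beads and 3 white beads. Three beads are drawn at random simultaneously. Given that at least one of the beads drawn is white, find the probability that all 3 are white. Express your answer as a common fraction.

1/109

P(all 3 white) = C(3,3)/C(11,3) = 1/165; P(at least one white) = 1 − C(8,3)/C(11,3) = 109/165.
Since 'all 3 white' ⊆ 'at least one white', P(all 3 | at least one) = 1/165 / 109/165 = 1/109 ≈ 0.0092.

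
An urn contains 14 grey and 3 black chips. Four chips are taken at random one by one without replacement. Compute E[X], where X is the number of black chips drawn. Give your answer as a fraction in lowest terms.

12/17

By linearity of expectation, E[X] = Σ P(draw i is black); by symmetry each draw (even without replacement) has P(black) = 3/17.
E[X] = 4 · 3/17 = 12/17 ≈ 0.7059.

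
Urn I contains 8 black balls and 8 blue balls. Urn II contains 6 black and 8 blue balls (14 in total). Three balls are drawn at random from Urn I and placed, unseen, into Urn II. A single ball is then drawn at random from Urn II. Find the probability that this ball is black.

15/34

Condition on how many of the transferred balls are black (from Urn I: 8 black of 16; then Urn II has 17 total).
  0 black: C(8,0)C(8,3)/C(16,3) = 1/10; then P = 6/17
  1 black: C(8,1)C(8,2)/C(16,3) = 2/5; then P = 7/17
  2 black: C(8,2)C(8,1)/C(16,3) = 2/5; then P = 8/17
  3 black: C(8,3)C(8,0)/C(16,3) = 1/10; then P = 9/17
P(black from Urn II) = 15/34 ≈ 0.4412.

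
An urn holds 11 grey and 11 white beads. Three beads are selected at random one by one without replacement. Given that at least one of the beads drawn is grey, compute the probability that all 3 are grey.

3/25

P(all 3 grey) = C(11,3)/C(22,3) = 3/28; P(at least one grey) = 1 − C(11,3)/C(22,3) = 25/28.
Since 'all 3 grey' ⊆ 'at least one grey', P(all 3 | at least one) = 3/28 / 25/28 = 3/25 ≈ 0.1200.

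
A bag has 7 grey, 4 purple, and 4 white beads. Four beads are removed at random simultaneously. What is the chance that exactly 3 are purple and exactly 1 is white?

Unordered draws without replacement: count favorable combinations over C(15,4).
Favorable = C(7,0) · C(4,3) · C(4,1) = 16; total = C(15,4) = 1365.
P = 16/1365 = 16/1365 ≈ 0.0117.

16/1365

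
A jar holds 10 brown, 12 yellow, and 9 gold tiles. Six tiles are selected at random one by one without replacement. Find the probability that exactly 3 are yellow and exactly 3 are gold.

880/35061

Unordered draws without replacement: count favorable combinations over C(31,6).
Favorable = C(10,0) · C(12,3) · C(9,3) = 18480; total = C(31,6) = 736281.
P = 18480/736281 = 880/35061 ≈ 0.0251.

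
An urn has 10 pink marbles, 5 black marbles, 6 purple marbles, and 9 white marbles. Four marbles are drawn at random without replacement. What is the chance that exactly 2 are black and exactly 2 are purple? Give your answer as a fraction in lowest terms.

Unordered draws without replacement: count favorable combinations over C(30,4).
Favorable = C(10,0) · C(5,2) · C(6,2) · C(9,0) = 150; total = C(30,4) = 27405.
P = 150/27405 = 10/1827 ≈ 0.0055.

10/1827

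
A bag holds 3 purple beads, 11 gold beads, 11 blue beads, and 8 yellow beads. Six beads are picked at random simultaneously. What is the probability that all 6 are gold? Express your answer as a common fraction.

3/7192

Unordered draws without replacement: count favorable combinations over C(33,6).
Favorable = C(3,0) · C(11,6) · C(11,0) · C(8,0) = 462; total = C(33,6) = 1107568.
P = 462/1107568 = 3/7192 ≈ 0.0004.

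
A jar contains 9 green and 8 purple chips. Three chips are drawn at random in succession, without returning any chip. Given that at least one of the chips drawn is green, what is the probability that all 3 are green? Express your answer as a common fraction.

7/52

P(all 3 green) = C(9,3)/C(17,3) = 21/170; P(at least one green) = 1 − C(8,3)/C(17,3) = 78/85.
Since 'all 3 green' ⊆ 'at least one green', P(all 3 | at least one) = 21/170 / 78/85 = 7/52 ≈ 0.1346.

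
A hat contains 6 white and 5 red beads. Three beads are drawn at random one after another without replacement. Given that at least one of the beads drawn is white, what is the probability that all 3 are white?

P(all 3 white) = C(6,3)/C(11,3) = 4/33; P(at least one white) = 1 − C(5,3)/C(11,3) = 31/33.
Since 'all 3 white' ⊆ 'at least one white', P(all 3 | at least one) = 4/33 / 31/33 = 4/31 ≈ 0.1290.

4/31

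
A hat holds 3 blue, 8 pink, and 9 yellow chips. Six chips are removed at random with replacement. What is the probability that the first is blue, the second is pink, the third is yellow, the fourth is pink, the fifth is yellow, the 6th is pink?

243/125000

Multiply the conditional probability of each draw in order, with replacement (the composition resets each draw).
P = (3/20) · (8/20) · (9/20) · (8/20) · (9/20) · (8/20) = 243/125000 ≈ 0.0019.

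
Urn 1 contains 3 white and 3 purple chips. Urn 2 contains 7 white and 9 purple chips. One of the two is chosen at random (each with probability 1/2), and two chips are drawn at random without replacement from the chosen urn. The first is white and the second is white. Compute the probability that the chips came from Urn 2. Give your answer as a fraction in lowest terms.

P(E | Urn 1) = 1/5; P(E | Urn 2) = 7/40.
P(E) = 1/2·1/5 + 1/2·7/40 = 3/16.
By Bayes' rule, P(Urn 2 | E) = 7/80 / 3/16 = 7/15 ≈ 0.4667.

7/15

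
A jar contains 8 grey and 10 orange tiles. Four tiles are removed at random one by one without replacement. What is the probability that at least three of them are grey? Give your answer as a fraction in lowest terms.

Sum the hypergeometric tail for j = 3,…,4 grey tiles.
Favorable = C(8,3)·C(10,1) + C(8,4)·C(10,0) = 630; total = C(18,4) = 3060.
P = 630/3060 = 7/34 ≈ 0.2059.

7/34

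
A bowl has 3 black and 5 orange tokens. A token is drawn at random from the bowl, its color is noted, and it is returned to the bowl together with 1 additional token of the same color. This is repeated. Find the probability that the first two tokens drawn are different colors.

Either orange then black, or black then orange; after the first draw the total is 9.
P = (5/8)·(3/9) + (3/8)·(5/9) = 5/12 ≈ 0.4167.

5/12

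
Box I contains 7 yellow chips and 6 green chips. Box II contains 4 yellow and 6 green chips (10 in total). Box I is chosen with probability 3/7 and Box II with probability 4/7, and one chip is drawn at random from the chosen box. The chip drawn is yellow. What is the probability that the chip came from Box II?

104/209

P(yellow | Box I) = 7/13; P(yellow | Box II) = 2/5.
P(yellow) = 3/7·7/13 + 4/7·2/5 = 209/455.
By Bayes' rule, P(Box II | yellow) = 8/35 / 209/455 = 104/209 ≈ 0.4976.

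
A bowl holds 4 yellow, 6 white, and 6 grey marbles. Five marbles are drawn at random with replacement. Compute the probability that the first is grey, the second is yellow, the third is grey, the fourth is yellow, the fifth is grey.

Multiply the conditional probability of each draw in order, with replacement (the composition resets each draw).
P = (6/16) · (4/16) · (6/16) · (4/16) · (6/16) = 27/8192 ≈ 0.0033.

27/8192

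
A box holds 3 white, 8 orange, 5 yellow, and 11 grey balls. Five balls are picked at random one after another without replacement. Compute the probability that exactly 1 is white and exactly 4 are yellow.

1/5382

Unordered draws without replacement: count favorable combinations over C(27,5).
Favorable = C(3,1) · C(8,0) · C(5,4) · C(11,0) = 15; total = C(27,5) = 80730.
P = 15/80730 = 1/5382 ≈ 0.0002.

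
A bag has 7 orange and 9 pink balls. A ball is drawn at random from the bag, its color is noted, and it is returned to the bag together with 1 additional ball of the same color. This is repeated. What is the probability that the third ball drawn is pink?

Sum over the four possibilities for the first two draws (pink/not-pink each), tracking how the pink count and total change by +1 per draw.
P(third is pink) = 9/16 ≈ 0.5625. (In a Pólya urn every draw has the same marginal probability 9/16.)

9/16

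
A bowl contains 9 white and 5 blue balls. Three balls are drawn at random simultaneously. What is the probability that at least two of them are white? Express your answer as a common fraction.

Sum the hypergeometric tail for j = 2,…,3 white balls.
Favorable = C(9,2)·C(5,1) + C(9,3)·C(5,0) = 264; total = C(14,3) = 364.
P = 264/364 = 66/91 ≈ 0.7253.

66/91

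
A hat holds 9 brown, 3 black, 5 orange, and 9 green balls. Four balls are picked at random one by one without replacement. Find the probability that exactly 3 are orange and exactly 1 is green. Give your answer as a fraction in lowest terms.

9/1495

Unordered draws without replacement: count favorable combinations over C(26,4).
Favorable = C(9,0) · C(3,0) · C(5,3) · C(9,1) = 90; total = C(26,4) = 14950.
P = 90/14950 = 9/1495 ≈ 0.0060.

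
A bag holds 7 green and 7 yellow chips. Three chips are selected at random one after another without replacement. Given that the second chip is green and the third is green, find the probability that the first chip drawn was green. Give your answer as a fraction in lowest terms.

5/12

P(first=green and the second chip is green and the third is green) = (7/14)·(6/13)·(5/12) = 5/52.
P(E) = Σ over first color = 5/52 + 7/52 = 3/13.
By Bayes, P(first=green | E) = 5/52 / 3/13 = 5/12 ≈ 0.4167.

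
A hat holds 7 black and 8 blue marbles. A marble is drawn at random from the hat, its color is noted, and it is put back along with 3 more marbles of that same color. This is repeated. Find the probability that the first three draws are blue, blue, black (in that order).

Track the composition after each reinforcement of +3.
P = (8/15) · (11/18) · (7/21) = 44/405 ≈ 0.1086.

44/405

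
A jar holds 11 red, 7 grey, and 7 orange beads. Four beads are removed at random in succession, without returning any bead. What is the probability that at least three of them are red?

24/115

Sum the hypergeometric tail for j = 3,…,4 red beads.
Favorable = C(11,3)·C(14,1) + C(11,4)·C(14,0) = 2640; total = C(25,4) = 12650.
P = 2640/12650 = 24/115 ≈ 0.2087.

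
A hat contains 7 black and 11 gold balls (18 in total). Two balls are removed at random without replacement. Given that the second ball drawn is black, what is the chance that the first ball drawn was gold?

11/17

P(first=gold and the second ball drawn is black) = (11/18)·(7/17) = 77/306.
P(the second ball drawn is black) = Σ over first color = 7/51 + 77/306 = 7/18.
By Bayes, P(first=gold | the second ball drawn is black) = 77/306 / 7/18 = 11/17 ≈ 0.6471.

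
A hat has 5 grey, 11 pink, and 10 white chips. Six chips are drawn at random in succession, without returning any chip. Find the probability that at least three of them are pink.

117/230

Sum the hypergeometric tail for j = 3,…,6 pink chips.
Favorable = C(11,3)·C(15,3) + C(11,4)·C(15,2) + C(11,5)·C(15,1) + C(11,6)·C(15,0) = 117117; total = C(26,6) = 230230.
P = 117117/230230 = 117/230 ≈ 0.5087.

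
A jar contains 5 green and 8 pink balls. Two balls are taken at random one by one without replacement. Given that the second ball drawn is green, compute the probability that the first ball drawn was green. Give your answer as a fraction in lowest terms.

1/3

P(first=green and the second ball drawn is green) = (5/13)·(4/12) = 5/39.
P(the second ball drawn is green) = Σ over first color = 5/39 + 10/39 = 5/13.
By Bayes, P(first=green | the second ball drawn is green) = 5/39 / 5/13 = 1/3 ≈ 0.3333.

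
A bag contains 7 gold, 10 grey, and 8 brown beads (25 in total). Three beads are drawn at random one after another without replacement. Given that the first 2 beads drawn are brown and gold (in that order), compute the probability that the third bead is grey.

After removing 1 gold, 1 brown, the bag has 10 grey out of 23 remaining.
P(third is grey | given) = 10/23 ≈ 0.4348.

10/23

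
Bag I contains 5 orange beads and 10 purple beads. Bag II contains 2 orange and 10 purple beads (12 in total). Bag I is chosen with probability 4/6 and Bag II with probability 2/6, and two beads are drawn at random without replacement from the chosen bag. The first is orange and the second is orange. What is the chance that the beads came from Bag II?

P(E | Bag I) = 2/21; P(E | Bag II) = 1/66.
P(E) = 2/3·2/21 + 1/3·1/66 = 95/1386.
By Bayes' rule, P(Bag II | E) = 1/198 / 95/1386 = 7/95 ≈ 0.0737.

7/95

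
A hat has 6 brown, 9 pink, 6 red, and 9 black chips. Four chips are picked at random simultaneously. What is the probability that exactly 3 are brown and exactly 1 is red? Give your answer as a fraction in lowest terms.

Unordered draws without replacement: count favorable combinations over C(30,4).
Favorable = C(6,3) · C(9,0) · C(6,1) · C(9,0) = 120; total = C(30,4) = 27405.
P = 120/27405 = 8/1827 ≈ 0.0044.

8/1827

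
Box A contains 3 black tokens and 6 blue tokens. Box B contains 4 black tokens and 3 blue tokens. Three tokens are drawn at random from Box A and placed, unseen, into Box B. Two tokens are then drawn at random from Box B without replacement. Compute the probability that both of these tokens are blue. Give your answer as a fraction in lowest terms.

Condition on how many of the transferred tokens are blue (from Box A: 6 blue of 9; then Box B has 10 total).
  0 blue: C(6,0)C(3,3)/C(9,3) = 1/84; then P = C(3,2)/C(10,2) = 1/15
  1 blue: C(6,1)C(3,2)/C(9,3) = 3/14; then P = C(4,2)/C(10,2) = 2/15
  2 blue: C(6,2)C(3,1)/C(9,3) = 15/28; then P = C(5,2)/C(10,2) = 2/9
  3 blue: C(6,3)C(3,0)/C(9,3) = 5/21; then P = C(6,2)/C(10,2) = 1/3
P(both blue) = 41/180 ≈ 0.2278.

41/180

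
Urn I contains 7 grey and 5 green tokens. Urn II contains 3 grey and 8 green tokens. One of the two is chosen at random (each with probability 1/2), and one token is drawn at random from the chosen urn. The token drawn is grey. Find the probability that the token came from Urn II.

P(grey | Urn I) = 7/12; P(grey | Urn II) = 3/11.
P(grey) = 1/2·7/12 + 1/2·3/11 = 113/264.
By Bayes' rule, P(Urn II | grey) = 3/22 / 113/264 = 36/113 ≈ 0.3186.

36/113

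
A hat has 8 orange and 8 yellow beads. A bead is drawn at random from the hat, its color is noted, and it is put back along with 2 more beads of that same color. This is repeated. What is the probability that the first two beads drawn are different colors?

Either orange then yellow, or yellow then orange; after the first draw the total is 18.
P = (8/16)·(8/18) + (8/16)·(8/18) = 4/9 ≈ 0.4444.

4/9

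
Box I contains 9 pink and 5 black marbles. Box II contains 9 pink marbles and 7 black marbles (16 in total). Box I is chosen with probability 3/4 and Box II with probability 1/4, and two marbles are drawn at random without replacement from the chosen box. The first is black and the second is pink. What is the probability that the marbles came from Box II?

637/2437

P(E | Box I) = 45/182; P(E | Box II) = 21/80.
P(E) = 3/4·45/182 + 1/4·21/80 = 7311/29120.
By Bayes' rule, P(Box II | E) = 21/320 / 7311/29120 = 637/2437 ≈ 0.2614.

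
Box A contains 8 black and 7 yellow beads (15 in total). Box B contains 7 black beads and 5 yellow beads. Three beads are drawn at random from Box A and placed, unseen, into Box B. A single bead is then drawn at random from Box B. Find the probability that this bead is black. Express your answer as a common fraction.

43/75

Condition on how many of the transferred beads are black (from Box A: 8 black of 15; then Box B has 15 total).
  0 black: C(8,0)C(7,3)/C(15,3) = 1/13; then P = 7/15
  1 black: C(8,1)C(7,2)/C(15,3) = 24/65; then P = 8/15
  2 black: C(8,2)C(7,1)/C(15,3) = 28/65; then P = 9/15
  3 black: C(8,3)C(7,0)/C(15,3) = 8/65; then P = 10/15
P(black from Box B) = 43/75 ≈ 0.5733.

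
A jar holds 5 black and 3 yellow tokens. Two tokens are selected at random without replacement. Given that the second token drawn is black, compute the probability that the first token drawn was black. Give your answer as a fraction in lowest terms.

P(first=black and the second token drawn is black) = (5/8)·(4/7) = 5/14.
P(the second token drawn is black) = Σ over first color = 5/14 + 15/56 = 5/8.
By Bayes, P(first=black | the second token drawn is black) = 5/14 / 5/8 = 4/7 ≈ 0.5714.

4/7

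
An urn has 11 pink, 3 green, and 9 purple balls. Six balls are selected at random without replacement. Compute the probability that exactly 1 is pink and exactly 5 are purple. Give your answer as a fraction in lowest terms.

Unordered draws without replacement: count favorable combinations over C(23,6).
Favorable = C(11,1) · C(3,0) · C(9,5) = 1386; total = C(23,6) = 100947.
P = 1386/100947 = 6/437 ≈ 0.0137.

6/437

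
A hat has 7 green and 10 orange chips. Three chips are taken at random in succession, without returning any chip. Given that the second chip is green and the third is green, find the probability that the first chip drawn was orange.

P(first=orange and the second chip is green and the third is green) = (10/17)·(7/16)·(6/15) = 7/68.
P(E) = Σ over first color = 7/136 + 7/68 = 21/136.
By Bayes, P(first=orange | E) = 7/68 / 21/136 = 2/3 ≈ 0.6667.

2/3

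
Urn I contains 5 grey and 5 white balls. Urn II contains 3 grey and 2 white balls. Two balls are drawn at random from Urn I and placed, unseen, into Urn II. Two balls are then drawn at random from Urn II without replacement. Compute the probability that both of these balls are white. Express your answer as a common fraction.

29/189

Condition on how many of the transferred balls are white (from Urn I: 5 white of 10; then Urn II has 7 total).
  0 white: C(5,0)C(5,2)/C(10,2) = 2/9; then P = C(2,2)/C(7,2) = 1/21
  1 white: C(5,1)C(5,1)/C(10,2) = 5/9; then P = C(3,2)/C(7,2) = 1/7
  2 white: C(5,2)C(5,0)/C(10,2) = 2/9; then P = C(4,2)/C(7,2) = 2/7
P(both white) = 29/189 ≈ 0.1534.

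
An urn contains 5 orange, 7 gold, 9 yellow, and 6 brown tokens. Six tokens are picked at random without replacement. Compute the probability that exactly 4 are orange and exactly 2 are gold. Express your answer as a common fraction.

7/19734

Unordered draws without replacement: count favorable combinations over C(27,6).
Favorable = C(5,4) · C(7,2) · C(9,0) · C(6,0) = 105; total = C(27,6) = 296010.
P = 105/296010 = 7/19734 ≈ 0.0004.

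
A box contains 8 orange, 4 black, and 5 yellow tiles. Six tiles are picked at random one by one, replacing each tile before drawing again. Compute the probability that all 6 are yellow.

Multiply the conditional probability of each draw in order, with replacement (the composition resets each draw).
P = (5/17) · (5/17) · (5/17) · (5/17) · (5/17) · (5/17) = 15625/24137569 ≈ 0.0006.

15625/24137569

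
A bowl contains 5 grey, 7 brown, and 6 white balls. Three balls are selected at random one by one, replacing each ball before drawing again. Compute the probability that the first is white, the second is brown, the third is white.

Multiply the conditional probability of each draw in order, with replacement (the composition resets each draw).
P = (6/18) · (7/18) · (6/18) = 7/162 ≈ 0.0432.

7/162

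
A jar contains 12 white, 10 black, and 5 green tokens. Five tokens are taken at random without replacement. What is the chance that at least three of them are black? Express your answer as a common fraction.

Sum the hypergeometric tail for j = 3,…,5 black tokens.
Favorable = C(10,3)·C(17,2) + C(10,4)·C(17,1) + C(10,5)·C(17,0) = 20142; total = C(27,5) = 80730.
P = 20142/80730 = 373/1495 ≈ 0.2495.

373/1495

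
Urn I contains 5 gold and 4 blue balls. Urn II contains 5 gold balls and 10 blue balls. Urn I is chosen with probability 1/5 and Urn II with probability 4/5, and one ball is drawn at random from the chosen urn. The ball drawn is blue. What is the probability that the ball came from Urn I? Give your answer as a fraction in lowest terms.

1/7

P(blue | Urn I) = 4/9; P(blue | Urn II) = 2/3.
P(blue) = 1/5·4/9 + 4/5·2/3 = 28/45.
By Bayes' rule, P(Urn I | blue) = 4/45 / 28/45 = 1/7 ≈ 0.1429.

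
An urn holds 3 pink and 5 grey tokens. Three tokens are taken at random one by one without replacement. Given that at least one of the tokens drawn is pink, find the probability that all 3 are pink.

P(all 3 pink) = C(3,3)/C(8,3) = 1/56; P(at least one pink) = 1 − C(5,3)/C(8,3) = 23/28.
Since 'all 3 pink' ⊆ 'at least one pink', P(all 3 | at least one) = 1/56 / 23/28 = 1/46 ≈ 0.0217.

1/46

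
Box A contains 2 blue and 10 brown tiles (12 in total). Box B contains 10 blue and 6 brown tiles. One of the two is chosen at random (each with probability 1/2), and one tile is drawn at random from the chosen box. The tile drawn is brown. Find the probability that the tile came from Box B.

P(brown | Box A) = 5/6; P(brown | Box B) = 3/8.
P(brown) = 1/2·5/6 + 1/2·3/8 = 29/48.
By Bayes' rule, P(Box B | brown) = 3/16 / 29/48 = 9/29 ≈ 0.3103.

9/29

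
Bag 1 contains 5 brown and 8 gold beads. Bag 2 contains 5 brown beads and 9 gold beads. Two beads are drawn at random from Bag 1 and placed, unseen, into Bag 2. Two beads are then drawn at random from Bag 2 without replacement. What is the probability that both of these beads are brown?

109/936

Condition on how many of the transferred beads are brown (from Bag 1: 5 brown of 13; then Bag 2 has 16 total).
  0 brown: C(5,0)C(8,2)/C(13,2) = 14/39; then P = C(5,2)/C(16,2) = 1/12
  1 brown: C(5,1)C(8,1)/C(13,2) = 20/39; then P = C(6,2)/C(16,2) = 1/8
  2 brown: C(5,2)C(8,0)/C(13,2) = 5/39; then P = C(7,2)/C(16,2) = 7/40
P(both brown) = 109/936 ≈ 0.1165.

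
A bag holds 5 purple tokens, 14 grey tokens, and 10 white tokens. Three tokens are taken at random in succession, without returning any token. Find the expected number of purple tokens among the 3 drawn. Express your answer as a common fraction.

By linearity of expectation, E[X] = Σ P(draw i is purple); by symmetry each draw (even without replacement) has P(purple) = 5/29.
E[X] = 3 · 5/29 = 15/29 ≈ 0.5172.

15/29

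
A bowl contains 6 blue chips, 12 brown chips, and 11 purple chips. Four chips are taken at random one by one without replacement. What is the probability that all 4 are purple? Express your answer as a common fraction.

Unordered draws without replacement: count favorable combinations over C(29,4).
Favorable = C(6,0) · C(12,0) · C(11,4) = 330; total = C(29,4) = 23751.
P = 330/23751 = 110/7917 ≈ 0.0139.

110/7917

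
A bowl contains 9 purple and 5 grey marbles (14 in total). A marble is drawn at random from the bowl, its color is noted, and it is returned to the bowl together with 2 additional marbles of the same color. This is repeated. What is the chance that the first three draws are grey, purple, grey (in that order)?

5/64

Track the composition after each reinforcement of +2.
P = (5/14) · (9/16) · (7/18) = 5/64 ≈ 0.0781.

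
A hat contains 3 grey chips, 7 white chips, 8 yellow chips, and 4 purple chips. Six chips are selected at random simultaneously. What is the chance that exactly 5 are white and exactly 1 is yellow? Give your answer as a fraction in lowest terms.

Unordered draws without replacement: count favorable combinations over C(22,6).
Favorable = C(3,0) · C(7,5) · C(8,1) · C(4,0) = 168; total = C(22,6) = 74613.
P = 168/74613 = 8/3553 ≈ 0.0023.

8/3553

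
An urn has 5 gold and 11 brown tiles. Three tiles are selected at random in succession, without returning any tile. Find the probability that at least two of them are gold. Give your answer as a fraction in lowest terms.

3/14

Sum the hypergeometric tail for j = 2,…,3 gold tiles.
Favorable = C(5,2)·C(11,1) + C(5,3)·C(11,0) = 120; total = C(16,3) = 560.
P = 120/560 = 3/14 ≈ 0.2143.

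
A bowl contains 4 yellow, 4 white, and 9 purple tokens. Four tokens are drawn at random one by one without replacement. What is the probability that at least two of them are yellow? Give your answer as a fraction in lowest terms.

Sum the hypergeometric tail for j = 2,…,4 yellow tokens.
Favorable = C(4,2)·C(13,2) + C(4,3)·C(13,1) + C(4,4)·C(13,0) = 521; total = C(17,4) = 2380.
P = 521/2380 = 521/2380 ≈ 0.2189.

521/2380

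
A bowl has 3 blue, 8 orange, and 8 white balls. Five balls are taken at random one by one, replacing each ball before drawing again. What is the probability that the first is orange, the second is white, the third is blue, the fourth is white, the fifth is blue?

4608/2476099

Multiply the conditional probability of each draw in order, with replacement (the composition resets each draw).
P = (8/19) · (8/19) · (3/19) · (8/19) · (3/19) = 4608/2476099 ≈ 0.0019.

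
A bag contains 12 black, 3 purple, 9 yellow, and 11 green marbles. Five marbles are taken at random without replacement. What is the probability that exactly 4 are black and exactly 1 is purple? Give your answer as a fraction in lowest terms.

135/29512

Unordered draws without replacement: count favorable combinations over C(35,5).
Favorable = C(12,4) · C(3,1) · C(9,0) · C(11,0) = 1485; total = C(35,5) = 324632.
P = 1485/324632 = 135/29512 ≈ 0.0046.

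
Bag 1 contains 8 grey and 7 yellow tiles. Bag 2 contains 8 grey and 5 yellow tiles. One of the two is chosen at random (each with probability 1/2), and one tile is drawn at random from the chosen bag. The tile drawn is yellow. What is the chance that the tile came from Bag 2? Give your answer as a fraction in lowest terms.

P(yellow | Bag 1) = 7/15; P(yellow | Bag 2) = 5/13.
P(yellow) = 1/2·7/15 + 1/2·5/13 = 83/195.
By Bayes' rule, P(Bag 2 | yellow) = 5/26 / 83/195 = 75/166 ≈ 0.4518.

75/166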